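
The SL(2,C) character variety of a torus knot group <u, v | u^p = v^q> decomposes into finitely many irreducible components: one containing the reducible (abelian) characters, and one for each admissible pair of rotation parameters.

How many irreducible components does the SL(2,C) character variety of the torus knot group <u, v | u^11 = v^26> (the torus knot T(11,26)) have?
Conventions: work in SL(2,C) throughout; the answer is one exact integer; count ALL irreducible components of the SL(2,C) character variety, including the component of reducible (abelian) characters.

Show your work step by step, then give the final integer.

In the torus knot group T(11,26), u^11 = v^26 is central, so an irreducible representation sends it to +I or -I (Schur).
So on each irreducible component the traces are pinned: tr(u) = 2*cos(pi*alpha/11) with 1 <= alpha <= 10, tr(v) = 2*cos(pi*beta/26) with 1 <= beta <= 25.
Consistency of u^11 = (-1)^alpha I with v^26 = (-1)^beta I forces alpha = beta (mod 2).
count pairs: odd alpha (5 choices) x odd beta (13), plus even alpha (5) x even beta (12): 5*13 + 5*12 = 125.
That is 125 components of irreducible characters, and with the reducible (abelian) component the total is 126.

126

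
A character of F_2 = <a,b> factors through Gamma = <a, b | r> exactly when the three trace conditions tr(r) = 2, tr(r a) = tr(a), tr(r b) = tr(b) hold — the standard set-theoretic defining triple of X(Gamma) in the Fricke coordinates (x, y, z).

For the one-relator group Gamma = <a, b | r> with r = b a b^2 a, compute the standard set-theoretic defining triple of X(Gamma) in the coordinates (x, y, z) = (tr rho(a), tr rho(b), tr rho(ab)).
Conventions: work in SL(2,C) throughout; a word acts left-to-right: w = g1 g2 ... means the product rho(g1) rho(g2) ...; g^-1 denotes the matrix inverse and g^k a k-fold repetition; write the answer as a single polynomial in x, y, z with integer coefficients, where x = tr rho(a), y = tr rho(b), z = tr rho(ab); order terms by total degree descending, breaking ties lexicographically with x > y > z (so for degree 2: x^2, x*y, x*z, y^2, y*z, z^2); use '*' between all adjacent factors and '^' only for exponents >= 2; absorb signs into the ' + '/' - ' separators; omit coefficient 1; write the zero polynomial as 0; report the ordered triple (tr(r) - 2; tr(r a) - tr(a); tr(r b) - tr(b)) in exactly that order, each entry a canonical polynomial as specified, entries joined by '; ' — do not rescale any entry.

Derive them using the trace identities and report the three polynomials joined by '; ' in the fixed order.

trace(a b a b) = trace(a b) trace(a b) - trace(1) = z^2 - 2
trace(a b a) = trace(a) trace(b a) - trace(b) = x*z - y
trace(b a b^2 a) = trace(b) trace(a b a b) - trace(a b a) = y*z^2 - x*z - y
trace(b a b) = trace(b) trace(a b) - trace(a) = y*z - x
trace(b a b^2) = trace(b) trace(b a b) - trace(b a) = y^2*z - x*y - z
trace(b a b^2 a^2) = trace(a) trace(b a b^2 a) - trace(b a b^2) = x*y*z^2 - x^2*z - y^2*z + z
trace(b^2) = trace(b) trace(b) - trace(1)  (reduce the b square) = y^2 - 2
trace(a b^2 a) = trace(a) trace(b^2 a) - trace(b^2)  (reduce the a square) = x*y*z - x^2 - y^2 + 2
trace(b a b^2 a b) = trace(b) trace(a b^2 a b) - trace(a b^2 a)  (reduce the b square) = y^2*z^2 - 2*x*y*z + x^2 - 2
assemble the triple (trace(r) - 2; trace(r a) - x; trace(r b) - y)

y*z^2 - x*z - y - 2; x*y*z^2 - x^2*z - y^2*z - x + z; y^2*z^2 - 2*x*y*z + x^2 - y - 2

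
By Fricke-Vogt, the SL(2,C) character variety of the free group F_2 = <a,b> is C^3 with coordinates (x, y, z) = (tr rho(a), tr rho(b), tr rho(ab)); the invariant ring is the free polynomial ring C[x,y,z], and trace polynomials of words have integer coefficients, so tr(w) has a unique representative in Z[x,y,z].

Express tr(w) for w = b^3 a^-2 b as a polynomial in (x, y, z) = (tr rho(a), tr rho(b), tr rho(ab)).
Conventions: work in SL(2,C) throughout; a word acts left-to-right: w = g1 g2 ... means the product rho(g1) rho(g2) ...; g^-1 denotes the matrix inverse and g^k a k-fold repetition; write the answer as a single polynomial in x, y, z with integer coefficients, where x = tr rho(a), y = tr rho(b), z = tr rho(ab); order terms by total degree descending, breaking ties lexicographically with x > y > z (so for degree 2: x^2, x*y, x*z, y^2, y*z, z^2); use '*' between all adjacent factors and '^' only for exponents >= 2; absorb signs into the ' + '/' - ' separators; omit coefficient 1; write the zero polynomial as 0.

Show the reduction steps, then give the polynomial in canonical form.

tr(b^2) = tr(b) * tr(b) - tr(1)   [square of b] = y^2 - 2
next, tr(b^3) = tr(b) * tr(b^2) - tr(b)   [square of b] = y^3 - 3*y
next, tr(b^4) = tr(b) * tr(b^3) - tr(b^2)   [square of b] = y^4 - 4*y^2 + 2
and tr(a b^2) = tr(b) * tr(a b) - tr(a)   [square of b] = y*z - x
and tr(b a b^2) = tr(b) * tr(a b^2) - tr(a b)   [square of b] = y^2*z - x*y - z
and tr(b^4 a) = tr(b) * tr(b a b^2) - tr(b a b)   [square of b] = y^3*z - x*y^2 - 2*y*z + x
tr(a^-1 b^4) = tr(b^4) * tr(a) - tr(b^4 a)   [inverse elimination on a] = x*y^4 - y^3*z - 3*x*y^2 + 2*y*z + x
next, tr(b^3 a^-2 b) = tr(a^-1 b^4) * tr(a) - tr(a^-1 b^4 a)   [inverse elimination on a] = x^2*y^4 - x*y^3*z - 3*x^2*y^2 - y^4 + 2*x*y*z + x^2 + 4*y^2 - 2

x^2*y^4 - x*y^3*z - 3*x^2*y^2 - y^4 + 2*x*y*z + x^2 + 4*y^2 - 2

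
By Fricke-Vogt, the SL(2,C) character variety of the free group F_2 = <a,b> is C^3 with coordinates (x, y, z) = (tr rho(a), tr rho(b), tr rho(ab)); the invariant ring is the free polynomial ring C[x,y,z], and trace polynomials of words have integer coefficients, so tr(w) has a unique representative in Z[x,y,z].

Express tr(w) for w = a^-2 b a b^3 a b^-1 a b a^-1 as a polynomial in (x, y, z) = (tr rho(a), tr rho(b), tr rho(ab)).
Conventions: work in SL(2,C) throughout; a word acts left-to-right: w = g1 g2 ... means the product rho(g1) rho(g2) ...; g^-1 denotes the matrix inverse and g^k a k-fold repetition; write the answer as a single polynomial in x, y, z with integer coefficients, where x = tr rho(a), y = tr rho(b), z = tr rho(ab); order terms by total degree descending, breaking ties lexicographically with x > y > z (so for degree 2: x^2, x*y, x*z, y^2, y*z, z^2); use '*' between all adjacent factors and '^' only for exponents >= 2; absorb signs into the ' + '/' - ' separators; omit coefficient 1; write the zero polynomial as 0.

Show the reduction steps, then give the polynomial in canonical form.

x^4*y^4*z^2 - 2*x^5*y^3*z - x^3*y^5*z - 2*x^3*y^3*z^3 + x^6*y^2 + x^4*y^4 + 2*x^4*y^2*z^2 - x^2*y^4*z^2 + x^2*y^2*z^4 + 9*x^3*y^3*z + x^3*y*z^3 + 2*x*y^5*z + 3*x*y^3*z^3 - 7*x^4*y^2 - x^4*z^2 - 3*x^2*y^4 - 8*x^2*y^2*z^2 - x^2*z^4 - y^4*z^2 - y^2*z^4 - 2*x^3*y*z - 9*x*y^3*z - 2*x*y*z^3 + x^4 + 13*x^2*y^2 + 6*x^2*z^2 + y^4 + 5*y^2*z^2 + z^4 + 4*x*y*z - 4*x^2 - 4*y^2 - 4*z^2 + 2

tr(b a b a) = tr(a b)*tr(a b) - tr(1)   [split at a repeated a] = z^2 - 2
tr(b a b) = tr(b)*tr(a b) - tr(a)   [square of b] = y*z - x
so tr(a^2 b a b) = tr(a)*tr(b a b a) - tr(b a b)   [square of a] = x*z^2 - y*z - x
tr(a b a) = tr(a)*tr(b a) - tr(b)   [square of a] = x*z - y
reduce: tr(a^2 b a) = tr(a)*tr(a b a) - tr(a b)   [square of a] = x^2*z - x*y - z
reduce: tr(a^2 b a b^2) = tr(b)*tr(a^2 b a b) - tr(a^2 b a)   [square of b] = x*y*z^2 - x^2*z - y^2*z + z
tr(a b^3 a^2 b) = tr(b)*tr(a^2 b a b^2) - tr(a^2 b a b)   [square of b] = x*y^2*z^2 - x^2*y*z - y^3*z - x*z^2 + 2*y*z + x
reduce: tr(a^2) = tr(a)*tr(a) - tr(1)   [square of a] = x^2 - 2
reduce: tr(a b^2 a) = tr(b)*tr(a^2 b) - tr(a^2)   [square of b] = x*y*z - x^2 - y^2 + 2
reduce: tr(b a^3 b) = tr(a)*tr(a b^2 a) - tr(a b^2)   [square of a] = x^2*y*z - x^3 - x*y^2 - y*z + 3*x
tr(a b^3 a^2) = tr(b)*tr(b a^3 b) - tr(b a^3)   [square of b] = x^2*y^2*z - x^3*y - x*y^3 - x^2*z - y^2*z + 4*x*y + z
so tr(a b^2 a b^3 a) = tr(b)*tr(a b^3 a^2 b) - tr(a b^3 a^2)   [square of b] = x*y^3*z^2 - 2*x^2*y^2*z - y^4*z + x^3*y + x*y^3 - x*y*z^2 + x^2*z + 3*y^2*z - 3*x*y - z
reduce: tr(a b a b a b) = tr(b a b a)*tr(b a) - tr(a b)   [split at a repeated b] = z^3 - 3*z
tr(a b^2 a b a b) = tr(b)*tr(a b a b a b) - tr(a b a b a)   [square of b] = y*z^3 - x*z^2 - 2*y*z + x
reduce: tr(a b^2 a b a) = tr(b)*tr(a b a^2 b) - tr(a b a^2)   [square of b] = x*y*z^2 - x^2*z - y^2*z + z
tr(a b a b^2 a b^2) = tr(b)*tr(a b^2 a b a b) - tr(a b^2 a b a)   [square of b] = y^2*z^3 - 2*x*y*z^2 + x^2*z - y^2*z + x*y - z
so tr(a b^2 a b^3 a b) = tr(b)*tr(a b a b^2 a b^2) - tr(a b a b^2 a b)   [square of b] = y^3*z^3 - 2*x*y^2*z^2 + x^2*y*z - y^3*z - y*z^3 + x*y^2 + x*z^2 + y*z - x
so tr(b a b^3 a b^-1 a b) = tr(a b^2 a b^3 a)*tr(b) - tr(a b^2 a b^3 a b)   [inverse elimination on b] = x*y^4*z^2 - 2*x^2*y^3*z - y^5*z - y^3*z^3 + x^3*y^2 + x*y^4 + x*y^2*z^2 + 4*y^3*z + y*z^3 - 4*x*y^2 - x*z^2 - 2*y*z + x
so tr(b a b a b^3 a) = tr(b)*tr(a b a b a b^2) - tr(a b a b a b)   [square of b] = y^2*z^3 - x*y*z^2 - 2*y^2*z - z^3 + x*y + 3*z
tr(b a b a b) = tr(b)*tr(a b a b) - tr(a b a)   [square of b] = y*z^2 - x*z - y
tr(b^2 a b a b) = tr(b)*tr(b a b a b) - tr(b a b a)   [square of b] = y^2*z^2 - x*y*z - y^2 - z^2 + 2
reduce: tr(b a b a b^3) = tr(b)*tr(b^2 a b a b) - tr(b^2 a b a)   [square of b] = y^3*z^2 - x*y^2*z - y^3 - 2*y*z^2 + x*z + 3*y
so tr(a b a b a b^3 a) = tr(a)*tr(b a b a b^3 a) - tr(b a b a b^3)   [square of a] = x*y^2*z^3 - x^2*y*z^2 - y^3*z^2 - x*y^2*z - x*z^3 + x^2*y + y^3 + 2*y*z^2 + 2*x*z - 3*y
tr(a b a b a b a b) = tr(a b a b)*tr(a b a b) - tr(1)   [split at a repeated a] = z^4 - 4*z^2 + 2
tr(a b a b a b a) = tr(a)*tr(b a b a b a) - tr(b a b a b)   [square of a] = x*z^3 - y*z^2 - 2*x*z + y
reduce: tr(b a b a b a b a b) = tr(b)*tr(a b a b a b a b) - tr(a b a b a b a)   [square of b] = y*z^4 - x*z^3 - 3*y*z^2 + 2*x*z + y
reduce: tr(a b a b a b^3 a b) = tr(b)*tr(b a b a b a b a b) - tr(b a b a b a b a)   [square of b] = y^2*z^4 - x*y*z^3 - 3*y^2*z^2 - z^4 + 2*x*y*z + y^2 + 4*z^2 - 2
tr(b a b^3 a b^-1 a b a) = tr(a b a b a b^3 a)*tr(b) - tr(a b a b a b^3 a b)   [inverse elimination on b] = x*y^3*z^3 - x^2*y^2*z^2 - y^4*z^2 - y^2*z^4 - x*y^3*z + x^2*y^2 + y^4 + 5*y^2*z^2 + z^4 - 4*y^2 - 4*z^2 + 2
tr(b a b^3 a b^-1 a b a^-1) = tr(b a b^3 a b^-1 a b)*tr(a) - tr(b a b^3 a b^-1 a b a)   [inverse elimination on a] = x^2*y^4*z^2 - 2*x^3*y^3*z - x*y^5*z - 2*x*y^3*z^3 + x^4*y^2 + x^2*y^4 + 2*x^2*y^2*z^2 + y^4*z^2 + y^2*z^4 + 5*x*y^3*z + x*y*z^3 - 5*x^2*y^2 - x^2*z^2 - y^4 - 5*y^2*z^2 - z^4 - 2*x*y*z + x^2 + 4*y^2 + 4*z^2 - 2
reduce: tr(a^-1 b a b^3 a b^-1 a b a^-1) = tr(b a b^3 a b^-1 a b a^-1)*tr(a) - tr(b a b^3 a b^-1 a b)   [inverse elimination on a] = x^3*y^4*z^2 - 2*x^4*y^3*z - x^2*y^5*z - 2*x^2*y^3*z^3 + x^5*y^2 + x^3*y^4 + 2*x^3*y^2*z^2 + x*y^2*z^4 + 7*x^2*y^3*z + x^2*y*z^3 + y^5*z + y^3*z^3 - 6*x^3*y^2 - x^3*z^2 - 2*x*y^4 - 6*x*y^2*z^2 - x*z^4 - 2*x^2*y*z - 4*y^3*z - y*z^3 + x^3 + 8*x*y^2 + 5*x*z^2 + 2*y*z - 3*x
tr(a^-2 b a b^3 a b^-1 a b a^-1) = tr(a^-1 b a b^3 a b^-1 a b a^-1)*tr(a) - tr(a^-1 b a b^3 a b^-1 a b)   [inverse elimination on a] = x^4*y^4*z^2 - 2*x^5*y^3*z - x^3*y^5*z - 2*x^3*y^3*z^3 + x^6*y^2 + x^4*y^4 + 2*x^4*y^2*z^2 - x^2*y^4*z^2 + x^2*y^2*z^4 + 9*x^3*y^3*z + x^3*y*z^3 + 2*x*y^5*z + 3*x*y^3*z^3 - 7*x^4*y^2 - x^4*z^2 - 3*x^2*y^4 - 8*x^2*y^2*z^2 - x^2*z^4 - y^4*z^2 - y^2*z^4 - 2*x^3*y*z - 9*x*y^3*z - 2*x*y*z^3 + x^4 + 13*x^2*y^2 + 6*x^2*z^2 + y^4 + 5*y^2*z^2 + z^4 + 4*x*y*z - 4*x^2 - 4*y^2 - 4*z^2 + 2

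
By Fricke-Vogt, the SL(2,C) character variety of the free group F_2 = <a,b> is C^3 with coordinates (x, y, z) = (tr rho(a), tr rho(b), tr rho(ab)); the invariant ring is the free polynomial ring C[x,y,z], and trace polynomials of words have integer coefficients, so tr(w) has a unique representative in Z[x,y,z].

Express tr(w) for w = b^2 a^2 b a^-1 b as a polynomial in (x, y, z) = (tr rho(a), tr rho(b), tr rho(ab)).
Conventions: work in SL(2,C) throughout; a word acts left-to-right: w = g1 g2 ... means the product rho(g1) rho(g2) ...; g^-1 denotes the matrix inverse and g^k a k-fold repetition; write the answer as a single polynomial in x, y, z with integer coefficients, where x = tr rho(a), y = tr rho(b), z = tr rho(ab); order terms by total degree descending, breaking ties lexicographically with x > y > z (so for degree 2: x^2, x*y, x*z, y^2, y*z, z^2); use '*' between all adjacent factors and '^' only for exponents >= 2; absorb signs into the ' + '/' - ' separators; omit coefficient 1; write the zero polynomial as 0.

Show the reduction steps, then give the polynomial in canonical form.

x^2*y^3*z - x^3*y^2 - x*y^4 - x*y^2*z^2 - x^2*y*z + y^3*z + x^3 + 4*x*y^2 + x*z^2 - 2*y*z - 3*x

apply: tr(b a b) = tr(b) * tr(a b) - tr(a)   [square of b] = y*z - x
tr(b^3 a) = tr(b) * tr(b a b) - tr(b a)   [square of b] = y^2*z - x*y - z
use: tr(b^2) = tr(b) * tr(b) - tr(1)   [square of b] = y^2 - 2
apply: tr(b^3) = tr(b) * tr(b^2) - tr(b)   [square of b] = y^3 - 3*y
tr(b a^2 b^2) = tr(a) * tr(b^3 a) - tr(b^3)   [square of a] = x*y^2*z - x^2*y - y^3 - x*z + 3*y
apply: tr(a^2 b) = tr(a) * tr(b a) - tr(b)   [square of a] = x*z - y
tr(a^2) = tr(a) * tr(a) - tr(1)   [square of a] = x^2 - 2
tr(b a^2 b) = tr(b) * tr(a^2 b) - tr(a^2)   [square of b] = x*y*z - x^2 - y^2 + 2
apply: tr(b^3 a^2 b) = tr(b) * tr(b a^2 b^2) - tr(b a^2 b)   [square of b] = x*y^3*z - x^2*y^2 - y^4 - 2*x*y*z + x^2 + 4*y^2 - 2
tr(a b a b) = tr(a b) * tr(a b) - tr(1)   [split at a repeated a] = z^2 - 2
use: tr(b a b a b) = tr(b) * tr(a b a b) - tr(a b a)   [square of b] = y*z^2 - x*z - y
tr(b a b^3 a) = tr(b) * tr(b a b a b) - tr(b a b a)   [square of b] = y^2*z^2 - x*y*z - y^2 - z^2 + 2
use: tr(b a b^3) = tr(b) * tr(a b^3) - tr(a b^2)   [square of b] = y^3*z - x*y^2 - 2*y*z + x
apply: tr(b^3 a^2 b a) = tr(a) * tr(b a b^3 a) - tr(b a b^3)   [square of a] = x*y^2*z^2 - x^2*y*z - y^3*z - x*z^2 + 2*y*z + x
tr(b^2 a^2 b a^-1 b) = tr(b^3 a^2 b) * tr(a) - tr(b^3 a^2 b a)   [inverse elimination on a] = x^2*y^3*z - x^3*y^2 - x*y^4 - x*y^2*z^2 - x^2*y*z + y^3*z + x^3 + 4*x*y^2 + x*z^2 - 2*y*z - 3*x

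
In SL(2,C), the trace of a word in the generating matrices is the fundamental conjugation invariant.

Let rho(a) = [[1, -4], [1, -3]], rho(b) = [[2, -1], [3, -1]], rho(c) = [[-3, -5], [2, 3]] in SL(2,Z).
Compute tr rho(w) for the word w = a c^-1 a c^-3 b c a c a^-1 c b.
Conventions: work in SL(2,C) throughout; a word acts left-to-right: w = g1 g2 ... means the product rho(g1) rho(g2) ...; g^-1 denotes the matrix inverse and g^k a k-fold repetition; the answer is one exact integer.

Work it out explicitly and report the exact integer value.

-20300072

rho(a) = [[1, -4], [1, -3]]
... * rho(c^-1) = [[3, 5], [-2, -3]]  ->  [[11, 17], [9, 14]]
... * rho(a) = [[1, -4], [1, -3]]  ->  [[28, -95], [23, -78]]
... * rho(c^-1) = [[3, 5], [-2, -3]]  ->  [[274, 425], [225, 349]]
... * rho(c^-1) = [[3, 5], [-2, -3]]  ->  [[-28, 95], [-23, 78]]
... * rho(c^-1) = [[3, 5], [-2, -3]]  ->  [[-274, -425], [-225, -349]]
... * rho(b) = [[2, -1], [3, -1]]  ->  [[-1823, 699], [-1497, 574]]
... * rho(c) = [[-3, -5], [2, 3]]  ->  [[6867, 11212], [5639, 9207]]
... * rho(a) = [[1, -4], [1, -3]]  ->  [[18079, -61104], [14846, -50177]]
... * rho(c) = [[-3, -5], [2, 3]]  ->  [[-176445, -273707], [-144892, -224761]]
... * rho(a^-1) = [[-3, 4], [-1, 1]]  ->  [[803042, -979487], [659437, -804329]]
... * rho(c) = [[-3, -5], [2, 3]]  ->  [[-4368100, -6953671], [-3586969, -5710172]]
... * rho(b) = [[2, -1], [3, -1]]  ->  [[-29597213, 11321771], [-24304454, 9297141]]
tr = -29597213 + 9297141 = -20300072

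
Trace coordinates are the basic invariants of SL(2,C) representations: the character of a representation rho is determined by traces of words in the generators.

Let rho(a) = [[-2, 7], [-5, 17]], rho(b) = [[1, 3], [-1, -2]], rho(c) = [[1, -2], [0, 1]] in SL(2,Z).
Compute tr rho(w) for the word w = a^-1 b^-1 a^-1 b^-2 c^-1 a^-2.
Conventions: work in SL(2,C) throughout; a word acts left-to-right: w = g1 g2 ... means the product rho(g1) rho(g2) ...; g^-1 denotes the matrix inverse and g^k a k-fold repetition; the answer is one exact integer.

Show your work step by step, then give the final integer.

rho(a^-1) = [[17, -7], [5, -2]]
... * rho(b^-1) = [[-2, -3], [1, 1]]  ->  [[-41, -58], [-12, -17]]
... * rho(a^-1) = [[17, -7], [5, -2]]  ->  [[-987, 403], [-289, 118]]
... * rho(b^-1) = [[-2, -3], [1, 1]]  ->  [[2377, 3364], [696, 985]]
... * rho(b^-1) = [[-2, -3], [1, 1]]  ->  [[-1390, -3767], [-407, -1103]]
... * rho(c^-1) = [[1, 2], [0, 1]]  ->  [[-1390, -6547], [-407, -1917]]
... * rho(a^-1) = [[17, -7], [5, -2]]  ->  [[-56365, 22824], [-16504, 6683]]
... * rho(a^-1) = [[17, -7], [5, -2]]  ->  [[-844085, 348907], [-247153, 102162]]
tr = -844085 + 102162 = -741923

-741923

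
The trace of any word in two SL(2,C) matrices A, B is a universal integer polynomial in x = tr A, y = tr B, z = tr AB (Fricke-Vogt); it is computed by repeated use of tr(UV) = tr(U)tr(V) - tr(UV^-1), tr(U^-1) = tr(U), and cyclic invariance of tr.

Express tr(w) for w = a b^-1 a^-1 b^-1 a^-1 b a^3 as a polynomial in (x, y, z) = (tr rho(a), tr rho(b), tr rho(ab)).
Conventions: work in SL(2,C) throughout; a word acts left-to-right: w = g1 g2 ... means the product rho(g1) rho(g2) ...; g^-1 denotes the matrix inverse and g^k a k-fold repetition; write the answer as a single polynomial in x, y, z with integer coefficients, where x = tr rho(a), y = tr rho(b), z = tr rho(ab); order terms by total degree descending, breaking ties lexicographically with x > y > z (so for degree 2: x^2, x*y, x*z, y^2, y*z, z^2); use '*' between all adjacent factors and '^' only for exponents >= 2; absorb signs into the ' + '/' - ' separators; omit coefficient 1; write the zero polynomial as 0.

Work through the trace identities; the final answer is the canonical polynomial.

trace(a^2) = trace(a) * trace(a) - trace(1) = x^2 - 2
trace(a^3) = trace(a) * trace(a^2) - trace(a) = x^3 - 3*x
trace(a^4) = trace(a) * trace(a^3) - trace(a^2) = x^4 - 4*x^2 + 2
trace(b a^2) = trace(a) * trace(b a) - trace(b) = x*z - y
trace(a b a^2) = trace(a) * trace(b a^2) - trace(b a) = x^2*z - x*y - z
trace(a b a^3) = trace(a) * trace(a b a^2) - trace(a b a) = x^3*z - x^2*y - 2*x*z + y
trace(a b a^4) = trace(a) * trace(a b a^3) - trace(a b a^2) = x^4*z - x^3*y - 3*x^2*z + 2*x*y + z
trace(b a b a) = trace(b a) * trace(b a) - trace(1)   [split at repeated b] = z^2 - 2
use: trace(b a b) = trace(b) * trace(a b) - trace(a) = y*z - x
trace(a b a b a) = trace(a) * trace(b a b a) - trace(b a b) = x*z^2 - y*z - x
use: trace(a b a b a^2) = trace(a) * trace(a b a b a) - trace(a b a b) = x^2*z^2 - x*y*z - x^2 - z^2 + 2
apply: trace(a b a^4 b) = trace(a) * trace(a b a b a^2) - trace(a b a b a) = x^3*z^2 - x^2*y*z - x^3 - 2*x*z^2 + y*z + 3*x
use: trace(b a^4 b^-1 a) = trace(a b a^4) * trace(b) - trace(a b a^4 b) = x^4*y*z - x^3*y^2 - x^3*z^2 - 2*x^2*y*z + x^3 + 2*x*y^2 + 2*x*z^2 - 3*x
trace(a^-1 b a^4 b^-1) = trace(b a^4 b^-1) * trace(a) - trace(b a^4 b^-1 a) = -x^4*y*z + x^5 + x^3*y^2 + x^3*z^2 + 2*x^2*y*z - 5*x^3 - 2*x*y^2 - 2*x*z^2 + 5*x
trace(a^-1 b a^4 b^-1 a^-1) = trace(a^-1 b a^4 b^-1) * trace(a) - trace(a^-1 b a^4 b^-1 a) = -x^5*y*z + x^6 + x^4*y^2 + x^4*z^2 + 2*x^3*y*z - 6*x^4 - 2*x^2*y^2 - 2*x^2*z^2 + 9*x^2 - 2
apply: trace(b^2) = trace(b) * trace(b) - trace(1) = y^2 - 2
use: trace(b^2 a^2) = trace(a) * trace(b^2 a) - trace(b^2) = x*y*z - x^2 - y^2 + 2
trace(b^2 a^3) = trace(a) * trace(b^2 a^2) - trace(b^2 a) = x^2*y*z - x^3 - x*y^2 - y*z + 3*x
use: trace(b^3 a^2) = trace(b) * trace(b a^2 b) - trace(b a^2) = x*y^2*z - x^2*y - y^3 - x*z + 3*y
use: trace(b^3 a) = trace(b) * trace(a b^2) - trace(a b) = y^2*z - x*y - z
apply: trace(a^2 b^3 a) = trace(a) * trace(b^3 a^2) - trace(b^3 a) = x^2*y^2*z - x^3*y - x*y^3 - x^2*z - y^2*z + 4*x*y + z
trace(b^2 a^4 b) = trace(a) * trace(a^2 b^3 a) - trace(a^2 b^3) = x^3*y^2*z - x^4*y - x^2*y^3 - x^3*z - 2*x*y^2*z + 5*x^2*y + y^3 + 2*x*z - 3*y
apply: trace(b a b^2 a) = trace(b) * trace(a b a b) - trace(a b a) = y*z^2 - x*z - y
apply: trace(b a b^2 a^2) = trace(a) * trace(b a b^2 a) - trace(b a b^2) = x*y*z^2 - x^2*z - y^2*z + z
apply: trace(a^2 b a b^2 a) = trace(a) * trace(b a b^2 a^2) - trace(b a b^2 a) = x^2*y*z^2 - x^3*z - x*y^2*z - y*z^2 + 2*x*z + y
apply: trace(b^2 a^4 b a) = trace(a) * trace(a^2 b a b^2 a) - trace(a^2 b a b^2) = x^3*y*z^2 - x^4*z - x^2*y^2*z - 2*x*y*z^2 + 3*x^2*z + y^2*z + x*y - z
use: trace(a^-1 b^2 a^4 b) = trace(b^2 a^4 b) * trace(a) - trace(b^2 a^4 b a) = x^4*y^2*z - x^5*y - x^3*y^3 - x^3*y*z^2 - x^2*y^2*z + 5*x^3*y + x*y^3 + 2*x*y*z^2 - x^2*z - y^2*z - 4*x*y + z
trace(b a^4 b^-1 a^-1 b) = trace(a^-1 b^2 a^4) * trace(b) - trace(a^-1 b^2 a^4 b) = -x^4*y^2*z + x^5*y + x^3*y^3 + x^3*y*z^2 + 2*x^2*y^2*z - 6*x^3*y - 2*x*y^3 - 2*x*y*z^2 + x^2*z + 7*x*y - z
use: trace(a^2 b^2 a b a) = trace(b) * trace(a b a^3 b) - trace(a b a^3) = x^2*y*z^2 - x^3*z - x*y^2*z - y*z^2 + 2*x*z + y
trace(a^2 b^2 a b) = trace(b) * trace(a b a^2 b) - trace(a b a^2) = x*y*z^2 - x^2*z - y^2*z + z
trace(b a b a^4 b) = trace(a) * trace(a^2 b^2 a b a) - trace(a^2 b^2 a b) = x^3*y*z^2 - x^4*z - x^2*y^2*z - 2*x*y*z^2 + 3*x^2*z + y^2*z + x*y - z
use: trace(b a b a b a) = trace(a b) * trace(a b a b) - trace(a^-1 b^-1)   [split at repeated a] = z^3 - 3*z
apply: trace(b a b a b a^2) = trace(a) * trace(b a b a b a) - trace(b a b a b) = x*z^3 - y*z^2 - 2*x*z + y
use: trace(a b a b a b a^2) = trace(a) * trace(b a b a b a^2) - trace(b a b a b a) = x^2*z^3 - x*y*z^2 - 2*x^2*z - z^3 + x*y + 3*z
apply: trace(b a b a^4 b a) = trace(a) * trace(a b a b a b a^2) - trace(a b a b a b a) = x^3*z^3 - x^2*y*z^2 - 2*x^3*z - 2*x*z^3 + x^2*y + y*z^2 + 5*x*z - y
use: trace(a^-1 b a b a^4 b) = trace(b a b a^4 b) * trace(a) - trace(b a b a^4 b a) = x^4*y*z^2 - x^5*z - x^3*y^2*z - x^3*z^3 - x^2*y*z^2 + 5*x^3*z + x*y^2*z + 2*x*z^3 - y*z^2 - 6*x*z + y
use: trace(b a^4 b^-1 a^-1 b a) = trace(a^-1 b a b a^4) * trace(b) - trace(a^-1 b a b a^4 b) = -x^4*y*z^2 + x^5*z + x^3*y^2*z + x^3*z^3 + 2*x^2*y*z^2 - 5*x^3*z - 2*x*y^2*z - 2*x*z^3 - x^2*y + 6*x*z + y
apply: trace(a^-1 b a^4 b^-1 a^-1 b) = trace(b a^4 b^-1 a^-1 b) * trace(a) - trace(b a^4 b^-1 a^-1 b a) = -x^5*y^2*z + x^6*y + x^4*y^3 + 2*x^4*y*z^2 - x^5*z + x^3*y^2*z - x^3*z^3 - 6*x^4*y - 2*x^2*y^3 - 4*x^2*y*z^2 + 6*x^3*z + 2*x*y^2*z + 2*x*z^3 + 8*x^2*y - 7*x*z - y
apply: trace(a b^-1 a^-1 b^-1 a^-1 b a^3) = trace(a^-1 b a^4 b^-1 a^-1) * trace(b) - trace(a^-1 b a^4 b^-1 a^-1 b) = -x^4*y*z^2 + x^5*z + x^3*y^2*z + x^3*z^3 + 2*x^2*y*z^2 - 6*x^3*z - 2*x*y^2*z - 2*x*z^3 + x^2*y + 7*x*z - y

-x^4*y*z^2 + x^5*z + x^3*y^2*z + x^3*z^3 + 2*x^2*y*z^2 - 6*x^3*z - 2*x*y^2*z - 2*x*z^3 + x^2*y + 7*x*z - y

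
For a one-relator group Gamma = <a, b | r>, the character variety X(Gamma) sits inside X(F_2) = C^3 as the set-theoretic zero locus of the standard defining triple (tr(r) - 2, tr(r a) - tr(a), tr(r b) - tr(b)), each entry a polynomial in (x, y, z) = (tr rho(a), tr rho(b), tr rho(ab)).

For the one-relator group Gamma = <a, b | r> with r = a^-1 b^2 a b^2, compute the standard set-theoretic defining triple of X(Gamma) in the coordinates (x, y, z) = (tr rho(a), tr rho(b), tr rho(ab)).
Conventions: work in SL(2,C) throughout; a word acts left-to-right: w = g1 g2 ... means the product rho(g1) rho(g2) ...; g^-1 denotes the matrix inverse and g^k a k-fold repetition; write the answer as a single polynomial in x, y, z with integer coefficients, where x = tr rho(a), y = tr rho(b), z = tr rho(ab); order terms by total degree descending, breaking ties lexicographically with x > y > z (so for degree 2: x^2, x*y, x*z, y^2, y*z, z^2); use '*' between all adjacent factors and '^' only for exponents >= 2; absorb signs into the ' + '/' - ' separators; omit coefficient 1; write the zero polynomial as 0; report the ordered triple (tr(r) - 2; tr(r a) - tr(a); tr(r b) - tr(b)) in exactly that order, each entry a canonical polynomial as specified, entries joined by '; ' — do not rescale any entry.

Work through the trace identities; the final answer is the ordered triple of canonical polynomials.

tr(b a b) = tr(b)*tr(a b) - tr(a)  (reduce the b square) = y*z - x
tr(b^2 a b) = tr(b)*tr(b a b) - tr(b a)  (reduce the b square) = y^2*z - x*y - z
tr(b^2 a b^2) = tr(b)*tr(b^2 a b) - tr(b^2 a)  (reduce the b square) = y^3*z - x*y^2 - 2*y*z + x
tr(a b a b) = tr(b a)*tr(b a) - tr(1)  (split on b) = z^2 - 2
tr(a b a) = tr(a)*tr(b a) - tr(b)  (reduce the a square) = x*z - y
tr(a b^2 a b) = tr(b)*tr(a b a b) - tr(a b a)  (reduce the b square) = y*z^2 - x*z - y
tr(a^2) = tr(a)*tr(a) - tr(1)  (reduce the a square) = x^2 - 2
tr(a b^2 a) = tr(b)*tr(a^2 b) - tr(a^2)  (reduce the b square) = x*y*z - x^2 - y^2 + 2
tr(b^2 a b^2 a) = tr(b)*tr(a b^2 a b) - tr(a b^2 a)  (reduce the b square) = y^2*z^2 - 2*x*y*z + x^2 - 2
tr(a^-1 b^2 a b^2) = tr(b^2 a b^2)*tr(a) - tr(b^2 a b^2 a)  (eliminate a^-1) = x*y^3*z - x^2*y^2 - y^2*z^2 + 2
tr(b^2 a b^3) = tr(b)*tr(b^2 a b^2) - tr(b^2 a b) = y^4*z - x*y^3 - 3*y^2*z + 2*x*y + z
tr(b^2 a b^3 a) = tr(b)*tr(a b^2 a b^2) - tr(a b^2 a b) = y^3*z^2 - 2*x*y^2*z + x^2*y - y*z^2 + x*z - y
tr(a^-1 b^2 a b^3) = tr(b^2 a b^3)*tr(a) - tr(b^2 a b^3 a) = x*y^4*z - x^2*y^3 - y^3*z^2 - x*y^2*z + x^2*y + y*z^2 + y
assemble the triple (tr(r) - 2; tr(r a) - x; tr(r b) - y)

x*y^3*z - x^2*y^2 - y^2*z^2; y^3*z - x*y^2 - 2*y*z; x*y^4*z - x^2*y^3 - y^3*z^2 - x*y^2*z + x^2*y + y*z^2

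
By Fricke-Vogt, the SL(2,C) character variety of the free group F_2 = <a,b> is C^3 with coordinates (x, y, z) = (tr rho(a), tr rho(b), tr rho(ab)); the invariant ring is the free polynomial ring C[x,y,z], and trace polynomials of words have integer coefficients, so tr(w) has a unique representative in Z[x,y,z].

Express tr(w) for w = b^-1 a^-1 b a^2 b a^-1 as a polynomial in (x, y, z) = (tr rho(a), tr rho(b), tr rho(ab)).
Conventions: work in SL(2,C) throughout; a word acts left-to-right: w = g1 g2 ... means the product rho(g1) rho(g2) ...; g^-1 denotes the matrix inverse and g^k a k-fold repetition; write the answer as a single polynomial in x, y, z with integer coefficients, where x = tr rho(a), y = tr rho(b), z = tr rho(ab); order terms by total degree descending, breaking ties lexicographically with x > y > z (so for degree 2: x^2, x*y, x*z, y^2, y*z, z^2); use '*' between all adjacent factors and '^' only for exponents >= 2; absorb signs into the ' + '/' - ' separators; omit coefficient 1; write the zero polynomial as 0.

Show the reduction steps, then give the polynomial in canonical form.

and tr(b^2 a) = tr(b) * tr(a b) - tr(a)   [square of b] = y*z - x
next, tr(b^2) = tr(b) * tr(b) - tr(1)   [square of b] = y^2 - 2
next, tr(b a^2 b) = tr(a) * tr(b^2 a) - tr(b^2)   [square of a] = x*y*z - x^2 - y^2 + 2
tr(b a b a) = tr(b a) * tr(b a) - tr(1)   [split at a repeated b] = z^2 - 2
tr(b a^2 b a) = tr(a) * tr(b a b a) - tr(b a b)   [square of a] = x*z^2 - y*z - x
tr(a^-1 b a^2 b) = tr(b a^2 b) * tr(a) - tr(b a^2 b a)   [inverse elimination on a] = x^2*y*z - x^3 - x*y^2 - x*z^2 + y*z + 3*x
next, tr(a^-1 b a^2 b a^-1) = tr(a^-1 b a^2 b) * tr(a) - tr(a^-1 b a^2 b a)   [inverse elimination on a] = x^3*y*z - x^4 - x^2*y^2 - x^2*z^2 + 4*x^2 + y^2 - 2
tr(a^2 b) = tr(a) * tr(b a) - tr(b)   [square of a] = x*z - y
next, tr(b^2 a^2 b) = tr(b) * tr(a^2 b^2) - tr(a^2 b)   [square of b] = x*y^2*z - x^2*y - y^3 - x*z + 3*y
and tr(a^2 b a) = tr(a) * tr(a b a) - tr(a b)   [square of a] = x^2*z - x*y - z
and tr(b^2 a^2 b a) = tr(b) * tr(a^2 b a b) - tr(a^2 b a)   [square of b] = x*y*z^2 - x^2*z - y^2*z + z
tr(b a^2 b a^-1 b) = tr(b^2 a^2 b) * tr(a) - tr(b^2 a^2 b a)   [inverse elimination on a] = x^2*y^2*z - x^3*y - x*y^3 - x*y*z^2 + y^2*z + 3*x*y - z
and tr(b a b a^2 b) = tr(b) * tr(a b a^2 b) - tr(a b a^2)   [square of b] = x*y*z^2 - x^2*z - y^2*z + z
tr(b a b a b a) = tr(a b a b) * tr(a b) - tr(b a)   [split at a repeated a] = z^3 - 3*z
and tr(b a b a b) = tr(b) * tr(a b a b) - tr(a b a)   [square of b] = y*z^2 - x*z - y
tr(b a b a^2 b a) = tr(a) * tr(b a b a b a) - tr(b a b a b)   [square of a] = x*z^3 - y*z^2 - 2*x*z + y
and tr(b a^2 b a^-1 b a) = tr(b a b a^2 b) * tr(a) - tr(b a b a^2 b a)   [inverse elimination on a] = x^2*y*z^2 - x^3*z - x*y^2*z - x*z^3 + y*z^2 + 3*x*z - y
tr(a^-1 b a^2 b a^-1 b) = tr(b a^2 b a^-1 b) * tr(a) - tr(b a^2 b a^-1 b a)   [inverse elimination on a] = x^3*y^2*z - x^4*y - x^2*y^3 - 2*x^2*y*z^2 + x^3*z + 2*x*y^2*z + x*z^3 + 3*x^2*y - y*z^2 - 4*x*z + y
tr(b^-1 a^-1 b a^2 b a^-1) = tr(a^-1 b a^2 b a^-1) * tr(b) - tr(a^-1 b a^2 b a^-1 b)   [inverse elimination on b] = x^2*y*z^2 - x^3*z - 2*x*y^2*z - x*z^3 + x^2*y + y^3 + y*z^2 + 4*x*z - 3*y

x^2*y*z^2 - x^3*z - 2*x*y^2*z - x*z^3 + x^2*y + y^3 + y*z^2 + 4*x*z - 3*y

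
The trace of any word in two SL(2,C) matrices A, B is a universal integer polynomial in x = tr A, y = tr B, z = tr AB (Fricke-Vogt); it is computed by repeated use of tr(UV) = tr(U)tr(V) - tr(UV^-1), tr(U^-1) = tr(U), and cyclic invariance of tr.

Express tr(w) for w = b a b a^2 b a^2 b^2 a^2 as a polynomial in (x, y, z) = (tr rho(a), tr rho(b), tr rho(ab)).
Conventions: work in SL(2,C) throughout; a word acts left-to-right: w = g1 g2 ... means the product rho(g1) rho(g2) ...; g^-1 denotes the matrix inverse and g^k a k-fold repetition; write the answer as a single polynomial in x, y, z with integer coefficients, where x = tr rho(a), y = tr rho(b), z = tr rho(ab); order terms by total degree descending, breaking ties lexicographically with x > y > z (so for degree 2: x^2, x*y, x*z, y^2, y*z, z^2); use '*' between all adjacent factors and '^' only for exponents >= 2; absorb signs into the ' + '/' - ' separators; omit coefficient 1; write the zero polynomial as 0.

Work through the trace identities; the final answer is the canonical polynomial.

tr(a b a b) = tr(b a)*tr(b a) - tr(1)   [split at repeated b] = z^2 - 2
tr(b a b a b a) = tr(a b)*tr(a b a b) - tr(a^-1 b^-1)   [split at repeated a] = z^3 - 3*z
tr(b a b a b a b a) = tr(b a)*tr(b a b a b a) - tr(b^-1 a^-1 b^-1 a^-1)   [split at repeated b] = z^4 - 4*z^2 + 2
tr(b a b) = tr(b)*tr(a b) - tr(a) = y*z - x
tr(a b a b a) = tr(a)*tr(b a b a) - tr(b a b) = x*z^2 - y*z - x
so tr(b a b a b a b) = tr(b)*tr(a b a b a b) - tr(a b a b a) = y*z^3 - x*z^2 - 2*y*z + x
tr(b a b a^2 b a b a) = tr(a)*tr(b a b a b a b a) - tr(b a b a b a b) = x*z^4 - y*z^3 - 3*x*z^2 + 2*y*z + x
reduce: tr(a b a) = tr(a)*tr(b a) - tr(b) = x*z - y
tr(a b^2 a b) = tr(b)*tr(a b a b) - tr(a b a) = y*z^2 - x*z - y
so tr(a^2) = tr(a)*tr(a) - tr(1) = x^2 - 2
tr(a b^2 a) = tr(b)*tr(a^2 b) - tr(a^2) = x*y*z - x^2 - y^2 + 2
reduce: tr(b a b^2 a b) = tr(b)*tr(a b^2 a b) - tr(a b^2 a) = y^2*z^2 - 2*x*y*z + x^2 - 2
tr(b a b a^2 b a b) = tr(a)*tr(b a b^2 a b a) - tr(b a b^2 a b) = x*y*z^3 - x^2*z^2 - y^2*z^2 + 2
tr(a^2 b a b a^2 b a b) = tr(a)*tr(b a b a^2 b a b a) - tr(b a b a^2 b a b) = x^2*z^4 - 2*x*y*z^3 - 2*x^2*z^2 + y^2*z^2 + 2*x*y*z + x^2 - 2
reduce: tr(b a b a^2 b a) = tr(a)*tr(b a b a b a) - tr(b a b a b) = x*z^3 - y*z^2 - 2*x*z + y
tr(a b a^2) = tr(a)*tr(b a^2) - tr(b a) = x^2*z - x*y - z
reduce: tr(b a b a^2 b) = tr(b)*tr(a b a^2 b) - tr(a b a^2) = x*y*z^2 - x^2*z - y^2*z + z
so tr(b a b a^2 b a^2) = tr(a)*tr(b a b a^2 b a) - tr(b a b a^2 b) = x^2*z^3 - 2*x*y*z^2 - x^2*z + y^2*z + x*y - z
tr(a^2 b a b a^2 b a) = tr(a)*tr(b a b a^2 b a^2) - tr(b a b a^2 b a) = x^3*z^3 - 2*x^2*y*z^2 - x^3*z + x*y^2*z - x*z^3 + x^2*y + y*z^2 + x*z - y
reduce: tr(b^2 a^2 b a b a^2 b a) = tr(b)*tr(a^2 b a b a^2 b a b) - tr(a^2 b a b a^2 b a) = x^2*y*z^4 - x^3*z^3 - 2*x*y^2*z^3 + y^3*z^2 + x^3*z + x*y^2*z + x*z^3 - y*z^2 - x*z - y
tr(a b a b a^2) = tr(a)*tr(a b a b a) - tr(a b a b) = x^2*z^2 - x*y*z - x^2 - z^2 + 2
reduce: tr(b a b a^2 b^2 a) = tr(b)*tr(a b a b a^2 b) - tr(a b a b a^2) = x*y*z^3 - x^2*z^2 - y^2*z^2 - x*y*z + x^2 + y^2 + z^2 - 2
reduce: tr(b^3 a b a) = tr(b)*tr(b a b a b) - tr(b a b a) = y^2*z^2 - x*y*z - y^2 - z^2 + 2
so tr(a b^3) = tr(b)*tr(b a b) - tr(b a) = y^2*z - x*y - z
tr(b^3 a b) = tr(b)*tr(a b^3) - tr(a b^2) = y^3*z - x*y^2 - 2*y*z + x
reduce: tr(b a b a^2 b^2) = tr(a)*tr(b^3 a b a) - tr(b^3 a b) = x*y^2*z^2 - x^2*y*z - y^3*z - x*z^2 + 2*y*z + x
so tr(b a^2 b a b a^2 b) = tr(a)*tr(b a b a^2 b^2 a) - tr(b a b a^2 b^2) = x^2*y*z^3 - x^3*z^2 - 2*x*y^2*z^2 + y^3*z + x^3 + x*y^2 + 2*x*z^2 - 2*y*z - 3*x
tr(b^2 a^2 b a b a^2 b) = tr(b)*tr(b a^2 b a b a^2 b) - tr(b a^2 b a b a^2) = x^2*y^2*z^3 - x^3*y*z^2 - 2*x*y^3*z^2 - x^2*z^3 + y^4*z + x^3*y + x*y^3 + 4*x*y*z^2 + x^2*z - 3*y^2*z - 4*x*y + z
so tr(b a b a^2 b a^2 b^2 a^2) = tr(a)*tr(b^2 a^2 b a b a^2 b a) - tr(b^2 a^2 b a b a^2 b) = x^3*y*z^4 - x^4*z^3 - 3*x^2*y^2*z^3 + x^3*y*z^2 + 3*x*y^3*z^2 + x^4*z + x^2*y^2*z + 2*x^2*z^3 - y^4*z - x^3*y - x*y^3 - 5*x*y*z^2 - 2*x^2*z + 3*y^2*z + 3*x*y - z

x^3*y*z^4 - x^4*z^3 - 3*x^2*y^2*z^3 + x^3*y*z^2 + 3*x*y^3*z^2 + x^4*z + x^2*y^2*z + 2*x^2*z^3 - y^4*z - x^3*y - x*y^3 - 5*x*y*z^2 - 2*x^2*z + 3*y^2*z + 3*x*y - z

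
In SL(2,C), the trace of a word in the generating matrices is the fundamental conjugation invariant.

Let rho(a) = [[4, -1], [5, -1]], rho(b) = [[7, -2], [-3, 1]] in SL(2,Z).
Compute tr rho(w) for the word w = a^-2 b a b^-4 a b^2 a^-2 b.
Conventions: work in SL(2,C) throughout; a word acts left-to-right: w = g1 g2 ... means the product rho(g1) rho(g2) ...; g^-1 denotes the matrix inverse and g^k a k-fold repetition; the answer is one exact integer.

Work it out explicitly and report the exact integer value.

rho(a^-1) = [[-1, 1], [-5, 4]]
... * rho(a^-1) = [[-1, 1], [-5, 4]]  ->  [[-4, 3], [-15, 11]]
... * rho(b) = [[7, -2], [-3, 1]]  ->  [[-37, 11], [-138, 41]]
... * rho(a) = [[4, -1], [5, -1]]  ->  [[-93, 26], [-347, 97]]
... * rho(b^-1) = [[1, 2], [3, 7]]  ->  [[-15, -4], [-56, -15]]
... * rho(b^-1) = [[1, 2], [3, 7]]  ->  [[-27, -58], [-101, -217]]
... * rho(b^-1) = [[1, 2], [3, 7]]  ->  [[-201, -460], [-752, -1721]]
... * rho(b^-1) = [[1, 2], [3, 7]]  ->  [[-1581, -3622], [-5915, -13551]]
... * rho(a) = [[4, -1], [5, -1]]  ->  [[-24434, 5203], [-91415, 19466]]
... * rho(b) = [[7, -2], [-3, 1]]  ->  [[-186647, 54071], [-698303, 202296]]
... * rho(b) = [[7, -2], [-3, 1]]  ->  [[-1468742, 427365], [-5495009, 1598902]]
... * rho(a^-1) = [[-1, 1], [-5, 4]]  ->  [[-668083, 240718], [-2499501, 900599]]
... * rho(a^-1) = [[-1, 1], [-5, 4]]  ->  [[-535507, 294789], [-2003494, 1102895]]
... * rho(b) = [[7, -2], [-3, 1]]  ->  [[-4632916, 1365803], [-17333143, 5109883]]
tr = -4632916 + 5109883 = 476967

476967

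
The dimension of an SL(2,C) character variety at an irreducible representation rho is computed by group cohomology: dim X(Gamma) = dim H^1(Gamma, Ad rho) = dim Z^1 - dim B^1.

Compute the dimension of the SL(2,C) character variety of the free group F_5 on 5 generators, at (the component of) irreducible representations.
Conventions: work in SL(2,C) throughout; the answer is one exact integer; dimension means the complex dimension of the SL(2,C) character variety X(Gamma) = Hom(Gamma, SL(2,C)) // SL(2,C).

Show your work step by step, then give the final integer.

12

The free group F_5: 5 generators, no relators.
So Z^1 = (sl_2)^5 in full: dim Z^1 = 15.
dim B^1 = 3: the coboundary map is injective because an irreducible image has centralizer 0 in sl_2.
dim H^1 = 15 - 3 = 12, which is dim X.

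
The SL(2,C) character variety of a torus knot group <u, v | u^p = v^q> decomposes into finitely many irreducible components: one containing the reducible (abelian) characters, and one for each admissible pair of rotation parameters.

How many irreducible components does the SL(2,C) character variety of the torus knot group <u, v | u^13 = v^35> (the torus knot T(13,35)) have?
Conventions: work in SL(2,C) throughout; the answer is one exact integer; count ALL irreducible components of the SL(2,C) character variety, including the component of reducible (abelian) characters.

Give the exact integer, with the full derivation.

For T(13,35): irreducibility forces the central element u^13 = v^35 to one of +I, -I.
On an irreducible component, tr(u) is locked at 2*cos(pi*alpha/13) for some alpha in 1..12, and tr(v) at 2*cos(pi*beta/35) for some beta in 1..34.
Consistency of u^13 = (-1)^alpha I with v^35 = (-1)^beta I forces alpha = beta (mod 2).
Enumerate parity-matched pairs: 6*17 odd-odd plus 6*17 even-even gives 204.
That is 204 components of irreducible characters, and with the reducible (abelian) component the total is 205.

205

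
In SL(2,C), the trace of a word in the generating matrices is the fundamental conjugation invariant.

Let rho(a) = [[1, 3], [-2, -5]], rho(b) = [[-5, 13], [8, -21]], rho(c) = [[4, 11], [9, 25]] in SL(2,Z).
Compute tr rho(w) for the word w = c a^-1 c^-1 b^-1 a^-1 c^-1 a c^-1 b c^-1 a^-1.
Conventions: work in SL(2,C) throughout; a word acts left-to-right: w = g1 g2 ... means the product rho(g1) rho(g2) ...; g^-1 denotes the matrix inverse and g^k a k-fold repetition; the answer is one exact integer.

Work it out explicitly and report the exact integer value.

rho(c) = [[4, 11], [9, 25]]
... * rho(a^-1) = [[-5, -3], [2, 1]]  ->  [[2, -1], [5, -2]]
... * rho(c^-1) = [[25, -11], [-9, 4]]  ->  [[59, -26], [143, -63]]
... * rho(b^-1) = [[-21, -13], [-8, -5]]  ->  [[-1031, -637], [-2499, -1544]]
... * rho(a^-1) = [[-5, -3], [2, 1]]  ->  [[3881, 2456], [9407, 5953]]
... * rho(c^-1) = [[25, -11], [-9, 4]]  ->  [[74921, -32867], [181598, -79665]]
... * rho(a) = [[1, 3], [-2, -5]]  ->  [[140655, 389098], [340928, 943119]]
... * rho(c^-1) = [[25, -11], [-9, 4]]  ->  [[14493, 9187], [35129, 22268]]
... * rho(b) = [[-5, 13], [8, -21]]  ->  [[1031, -4518], [2499, -10951]]
... * rho(c^-1) = [[25, -11], [-9, 4]]  ->  [[66437, -29413], [161034, -71293]]
... * rho(a^-1) = [[-5, -3], [2, 1]]  ->  [[-391011, -228724], [-947756, -554395]]
tr = -391011 + -554395 = -945406

-945406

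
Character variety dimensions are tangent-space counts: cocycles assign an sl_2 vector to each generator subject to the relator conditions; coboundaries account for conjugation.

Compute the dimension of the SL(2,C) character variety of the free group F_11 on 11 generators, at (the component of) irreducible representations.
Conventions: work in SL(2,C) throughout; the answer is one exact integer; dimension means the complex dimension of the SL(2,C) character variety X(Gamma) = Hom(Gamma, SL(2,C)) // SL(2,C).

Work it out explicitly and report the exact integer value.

30

Here Gamma is free of rank 11 — no relator constrains a cocycle.
A cocycle picks one sl_2 vector per generator freely, giving dim Z^1 = 3*11 = 33.
Irreducibility makes the coboundary map sl_2 -> Z^1 injective (trivial centralizer), so dim B^1 = 3.
dim H^1 = 33 - 3 = 30, which is dim X.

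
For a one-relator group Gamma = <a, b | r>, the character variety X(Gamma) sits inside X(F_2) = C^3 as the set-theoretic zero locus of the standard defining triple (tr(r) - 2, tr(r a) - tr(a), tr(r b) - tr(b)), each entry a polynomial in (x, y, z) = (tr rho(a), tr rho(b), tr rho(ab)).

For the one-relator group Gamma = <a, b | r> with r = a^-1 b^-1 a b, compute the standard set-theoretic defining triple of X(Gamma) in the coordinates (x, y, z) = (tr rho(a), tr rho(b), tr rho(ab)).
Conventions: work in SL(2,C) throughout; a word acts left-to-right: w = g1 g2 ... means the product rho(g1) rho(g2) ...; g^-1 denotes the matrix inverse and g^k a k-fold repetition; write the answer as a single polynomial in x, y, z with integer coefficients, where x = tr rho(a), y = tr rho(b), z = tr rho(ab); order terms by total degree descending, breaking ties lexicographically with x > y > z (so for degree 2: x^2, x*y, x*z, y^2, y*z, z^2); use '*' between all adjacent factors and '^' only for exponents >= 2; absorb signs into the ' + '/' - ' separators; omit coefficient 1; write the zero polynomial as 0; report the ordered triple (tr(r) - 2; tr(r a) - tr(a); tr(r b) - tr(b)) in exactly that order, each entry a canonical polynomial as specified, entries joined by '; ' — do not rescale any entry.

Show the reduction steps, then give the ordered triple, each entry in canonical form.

-x*y*z + x^2 + y^2 + z^2 - 4; 0; -x*y^2*z + x^2*y + y^3 + y*z^2 - 4*y

tr(a b a) = tr(a) tr(b a) - tr(b) = x*z - y
apply: tr(a b a b) = tr(a b) tr(a b) - tr(1) = z^2 - 2
apply: tr(b^-1 a b a) = tr(a b a) tr(b) - tr(a b a b) = x*y*z - y^2 - z^2 + 2
tr(a^-1 b^-1 a b) = tr(b^-1 a b) tr(a) - tr(b^-1 a b a) = -x*y*z + x^2 + y^2 + z^2 - 2
tr(b^2) = tr(b) tr(b) - tr(1)   [square of b] = y^2 - 2
use: tr(b a b) = tr(b) tr(a b) - tr(a)   [square of b] = y*z - x
use: tr(b a b^2) = tr(b) tr(b a b) - tr(b a)   [square of b] = y^2*z - x*y - z
tr(b a b^2 a) = tr(b) tr(a b a b) - tr(a b a)   [square of b] = y*z^2 - x*z - y
apply: tr(a b^2 a^-1 b) = tr(b a b^2) tr(a) - tr(b a b^2 a)   [inverse elimination on a] = x*y^2*z - x^2*y - y*z^2 + y
use: tr(a^-1 b^-1 a b^2) = tr(a b^2 a^-1) tr(b) - tr(a b^2 a^-1 b)   [inverse elimination on b] = -x*y^2*z + x^2*y + y^3 + y*z^2 - 3*y
assemble the triple (tr(r) - 2; tr(r a) - x; tr(r b) - y)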